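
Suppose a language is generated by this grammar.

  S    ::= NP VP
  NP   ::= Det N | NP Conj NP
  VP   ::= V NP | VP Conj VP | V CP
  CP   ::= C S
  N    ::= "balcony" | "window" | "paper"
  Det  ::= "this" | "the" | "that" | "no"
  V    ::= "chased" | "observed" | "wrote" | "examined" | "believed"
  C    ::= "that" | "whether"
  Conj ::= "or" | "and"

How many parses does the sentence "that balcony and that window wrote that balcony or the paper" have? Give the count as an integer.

1

[S [NP [NP [Det that] [N balcony]] [Conj and] [NP [Det that] [N window]]] [VP [V wrote] [NP [NP [Det that] [N balcony]] [Conj or] [NP [Det the] [N paper]]]]]
No rule offers an alternative attachment or grouping for any span, so this is the only derivation.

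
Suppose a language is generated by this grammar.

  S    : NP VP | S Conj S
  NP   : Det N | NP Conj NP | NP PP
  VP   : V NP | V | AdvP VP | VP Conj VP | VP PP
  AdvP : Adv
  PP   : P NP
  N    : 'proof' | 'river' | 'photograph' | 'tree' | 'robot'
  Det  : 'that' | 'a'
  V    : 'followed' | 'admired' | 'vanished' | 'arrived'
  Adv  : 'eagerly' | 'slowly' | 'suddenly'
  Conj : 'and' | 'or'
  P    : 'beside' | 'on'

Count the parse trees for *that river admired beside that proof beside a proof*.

The two bracketings:
[S [NP [Det that] [N river]] [VP [VP [V admired]] [PP [P beside] [NP [NP [Det that] [N proof]] [PP [P beside] [NP [Det a] [N proof]]]]]]]
[S [NP [Det that] [N river]] [VP [VP [VP [V admired]] [PP [P beside] [NP [Det that] [N proof]]]] [PP [P beside] [NP [Det a] [N proof]]]]]
The difference turns on whether NP → NP PP is used at the relevant span, versus an alternative expansion of NP.

2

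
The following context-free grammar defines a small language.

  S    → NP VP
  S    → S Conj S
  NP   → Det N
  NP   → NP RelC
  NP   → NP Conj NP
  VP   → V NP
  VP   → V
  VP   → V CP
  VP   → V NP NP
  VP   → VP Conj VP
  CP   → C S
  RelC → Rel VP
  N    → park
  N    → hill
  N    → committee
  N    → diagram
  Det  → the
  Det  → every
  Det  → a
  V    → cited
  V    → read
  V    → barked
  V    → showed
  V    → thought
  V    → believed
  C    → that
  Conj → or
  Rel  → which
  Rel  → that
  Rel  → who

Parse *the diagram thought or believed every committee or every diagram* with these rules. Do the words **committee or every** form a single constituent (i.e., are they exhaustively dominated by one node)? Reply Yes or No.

No

[S [NP [Det the] [N diagram]] [VP [VP [V thought]] [Conj or] [VP [V believed] [NP [NP [Det every] [N committee]] [Conj or] [NP [Det every] [N diagram]]]]]]
The smallest constituent containing 'committee or every' is the NP spanning 'every committee or every diagram'; no single node in the tree dominates exactly the given words.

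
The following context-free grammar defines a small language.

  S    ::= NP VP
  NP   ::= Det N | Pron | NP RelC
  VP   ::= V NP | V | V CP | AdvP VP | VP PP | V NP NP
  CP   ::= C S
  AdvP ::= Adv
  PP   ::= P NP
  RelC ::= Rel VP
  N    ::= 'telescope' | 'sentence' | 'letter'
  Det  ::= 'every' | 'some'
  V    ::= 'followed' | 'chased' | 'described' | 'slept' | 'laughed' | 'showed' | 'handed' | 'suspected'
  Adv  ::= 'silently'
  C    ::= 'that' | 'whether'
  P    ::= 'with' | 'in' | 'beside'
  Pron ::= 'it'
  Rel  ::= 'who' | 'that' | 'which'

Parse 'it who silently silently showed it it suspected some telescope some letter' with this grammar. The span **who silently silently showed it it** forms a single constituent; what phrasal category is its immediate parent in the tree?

[S [NP [NP [Pron it]] [RelC [Rel who] [VP [AdvP [Adv silently]] [VP [AdvP [Adv silently]] [VP [V showed] [NP [Pron it]] [NP [Pron it]]]]]]] [VP [V suspected] [NP [Det some] [N telescope]] [NP [Det some] [N letter]]]]
The span 'who silently silently showed it it' is the RelC node built by RelC → Rel VP.
Its mother is the NP built by NP → NP RelC.

NP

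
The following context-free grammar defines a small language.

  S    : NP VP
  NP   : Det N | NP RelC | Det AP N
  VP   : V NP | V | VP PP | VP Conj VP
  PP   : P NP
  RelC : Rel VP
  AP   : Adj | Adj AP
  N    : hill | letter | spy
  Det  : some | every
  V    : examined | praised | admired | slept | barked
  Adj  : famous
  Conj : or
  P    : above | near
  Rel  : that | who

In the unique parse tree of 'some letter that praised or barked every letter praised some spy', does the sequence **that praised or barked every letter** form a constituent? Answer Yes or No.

[S [NP [NP [Det some] [N letter]] [RelC [Rel that] [VP [VP [V praised]] [Conj or] [VP [V barked] [NP [Det every] [N letter]]]]]] [VP [V praised] [NP [Det some] [N spy]]]]
The words 'that praised or barked every letter' are exhaustively dominated by a single RelC node (built by RelC → Rel VP), so they form a constituent.

Yes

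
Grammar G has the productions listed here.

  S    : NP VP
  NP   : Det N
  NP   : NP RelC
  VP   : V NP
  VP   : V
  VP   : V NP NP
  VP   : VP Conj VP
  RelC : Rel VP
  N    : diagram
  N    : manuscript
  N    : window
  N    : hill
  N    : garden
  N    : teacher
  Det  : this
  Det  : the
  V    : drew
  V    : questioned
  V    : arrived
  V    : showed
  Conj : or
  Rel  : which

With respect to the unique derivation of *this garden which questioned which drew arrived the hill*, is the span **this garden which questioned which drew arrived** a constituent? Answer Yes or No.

[S [NP [NP [NP [Det this] [N garden]] [RelC [Rel which] [VP [V questioned]]]] [RelC [Rel which] [VP [V drew]]]] [VP [V arrived] [NP [Det the] [N hill]]]]
The smallest constituent containing 'this garden which questioned which drew arrived' is the S spanning 'this garden which questioned which drew arrived the hill'; no single node in the tree dominates exactly the given words.

No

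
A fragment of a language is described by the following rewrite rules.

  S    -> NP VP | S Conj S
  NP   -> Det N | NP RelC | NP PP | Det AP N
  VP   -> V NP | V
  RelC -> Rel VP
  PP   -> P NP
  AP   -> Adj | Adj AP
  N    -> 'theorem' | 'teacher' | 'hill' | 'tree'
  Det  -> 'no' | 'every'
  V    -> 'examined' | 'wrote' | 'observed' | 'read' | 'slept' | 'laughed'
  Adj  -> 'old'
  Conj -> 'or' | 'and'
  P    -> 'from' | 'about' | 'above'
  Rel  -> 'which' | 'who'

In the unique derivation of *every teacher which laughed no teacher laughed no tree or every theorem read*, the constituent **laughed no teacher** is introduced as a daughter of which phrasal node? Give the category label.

S
  S
    NP
      NP
        Det: every
        N: teacher
      RelC
        Rel: which
        VP
          V: laughed
          NP
            Det: no
            N: teacher
    VP
      V: laughed
      NP
        Det: no
        N: tree
  Conj: or
  S
    NP
      Det: every
      N: theorem
    VP
      V: read
The span 'laughed no teacher' is the VP node built by VP → V NP.
Its mother is the RelC built by RelC → Rel VP.

RelC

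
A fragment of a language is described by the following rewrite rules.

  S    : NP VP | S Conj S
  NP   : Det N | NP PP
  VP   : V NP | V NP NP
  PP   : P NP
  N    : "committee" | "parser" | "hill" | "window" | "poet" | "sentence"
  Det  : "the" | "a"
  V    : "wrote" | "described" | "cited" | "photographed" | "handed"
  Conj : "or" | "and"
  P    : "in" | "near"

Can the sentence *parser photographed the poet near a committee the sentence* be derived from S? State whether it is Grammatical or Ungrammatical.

Ungrammatical

For S → NP VP, no prefix of the string parses as an NP. The alternative S rule S → S Conj S likewise has no satisfying split.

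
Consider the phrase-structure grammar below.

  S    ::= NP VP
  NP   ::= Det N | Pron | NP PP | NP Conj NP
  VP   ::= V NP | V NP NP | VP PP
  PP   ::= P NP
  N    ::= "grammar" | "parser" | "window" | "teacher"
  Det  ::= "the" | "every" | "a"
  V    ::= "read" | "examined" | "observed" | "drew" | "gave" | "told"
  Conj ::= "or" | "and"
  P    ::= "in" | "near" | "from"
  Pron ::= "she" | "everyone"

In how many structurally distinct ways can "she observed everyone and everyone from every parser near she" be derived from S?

9

Two of the 9 distinct bracketings:
[S [NP [Pron she]] [VP [V observed] [NP [NP [NP [Pron everyone]] [Conj and] [NP [Pron everyone]]] [PP [P from] [NP [NP [Det every] [N parser]] [PP [P near] [NP [Pron she]]]]]]]]
[S [NP [Pron she]] [VP [V observed] [NP [NP [NP [NP [Pron everyone]] [Conj and] [NP [Pron everyone]]] [PP [P from] [NP [Det every] [N parser]]]] [PP [P near] [NP [Pron she]]]]]]
The trees differ in how a recursive rule is bracketed over the same span.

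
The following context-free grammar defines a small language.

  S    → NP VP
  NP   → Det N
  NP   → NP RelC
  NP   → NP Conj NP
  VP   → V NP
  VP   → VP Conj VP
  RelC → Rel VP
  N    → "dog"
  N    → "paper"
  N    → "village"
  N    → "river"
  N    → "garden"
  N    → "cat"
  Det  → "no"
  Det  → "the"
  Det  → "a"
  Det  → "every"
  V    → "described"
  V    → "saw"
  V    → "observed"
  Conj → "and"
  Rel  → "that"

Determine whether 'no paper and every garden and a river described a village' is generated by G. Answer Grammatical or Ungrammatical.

[S [NP [NP [Det no] [N paper]] [Conj and] [NP [NP [Det every] [N garden]] [Conj and] [NP [Det a] [N river]]]] [VP [V described] [NP [Det a] [N village]]]]
Every word is introduced by a lexical rule and the phrasal rules combine the resulting categories into a single S.

Grammatical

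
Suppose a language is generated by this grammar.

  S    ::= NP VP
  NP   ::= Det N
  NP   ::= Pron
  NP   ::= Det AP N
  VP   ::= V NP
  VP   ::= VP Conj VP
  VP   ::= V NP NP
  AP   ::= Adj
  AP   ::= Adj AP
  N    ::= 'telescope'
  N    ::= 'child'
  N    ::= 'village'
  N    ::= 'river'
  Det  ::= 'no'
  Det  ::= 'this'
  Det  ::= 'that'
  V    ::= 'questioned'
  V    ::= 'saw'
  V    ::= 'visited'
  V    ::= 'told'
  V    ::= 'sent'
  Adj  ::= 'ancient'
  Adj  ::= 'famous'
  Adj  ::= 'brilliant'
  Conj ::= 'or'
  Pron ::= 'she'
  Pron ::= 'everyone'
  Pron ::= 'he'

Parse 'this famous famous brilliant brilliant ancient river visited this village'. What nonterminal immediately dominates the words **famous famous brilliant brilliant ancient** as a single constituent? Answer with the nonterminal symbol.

[S [NP [Det this] [AP [Adj famous] [AP [Adj famous] [AP [Adj brilliant] [AP [Adj brilliant] [AP [Adj ancient]]]]]] [N river]] [VP [V visited] [NP [Det this] [N village]]]]
The span 'famous famous brilliant brilliant ancient' is the AP node built by AP → Adj AP.

AP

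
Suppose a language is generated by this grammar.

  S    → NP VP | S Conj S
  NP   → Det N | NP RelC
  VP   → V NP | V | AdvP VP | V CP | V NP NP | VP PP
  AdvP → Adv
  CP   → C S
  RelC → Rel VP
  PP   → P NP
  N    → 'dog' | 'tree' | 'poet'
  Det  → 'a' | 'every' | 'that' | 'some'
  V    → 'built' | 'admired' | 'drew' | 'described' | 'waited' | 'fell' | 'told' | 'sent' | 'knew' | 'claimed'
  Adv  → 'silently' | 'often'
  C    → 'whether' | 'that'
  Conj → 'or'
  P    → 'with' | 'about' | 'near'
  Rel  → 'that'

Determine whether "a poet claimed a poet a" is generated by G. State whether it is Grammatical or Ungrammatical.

Ungrammatical

For S → NP VP, the only prefix that parses as NP is 'a poet', but the remainder 'claimed a poet a' is not a VP under these rules. The alternative S rule S → S Conj S likewise has no satisfying split.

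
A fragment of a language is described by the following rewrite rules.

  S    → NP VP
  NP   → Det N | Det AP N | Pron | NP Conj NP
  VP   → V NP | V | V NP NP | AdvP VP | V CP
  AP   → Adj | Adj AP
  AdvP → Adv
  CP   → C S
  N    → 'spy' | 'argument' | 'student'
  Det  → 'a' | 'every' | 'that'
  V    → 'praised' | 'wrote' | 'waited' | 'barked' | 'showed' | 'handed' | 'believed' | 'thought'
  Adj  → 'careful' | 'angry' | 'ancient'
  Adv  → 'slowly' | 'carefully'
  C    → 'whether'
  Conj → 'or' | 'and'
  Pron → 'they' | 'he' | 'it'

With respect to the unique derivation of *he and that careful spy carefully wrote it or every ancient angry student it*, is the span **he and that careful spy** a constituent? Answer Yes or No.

[S [NP [NP [Pron he]] [Conj and] [NP [Det that] [AP [Adj careful]] [N spy]]] [VP [AdvP [Adv carefully]] [VP [V wrote] [NP [NP [Pron it]] [Conj or] [NP [Det every] [AP [Adj ancient] [AP [Adj angry]]] [N student]]] [NP [Pron it]]]]]
The words 'he and that careful spy' are exhaustively dominated by a single NP node (built by NP → NP Conj NP), so they form a constituent.

Yes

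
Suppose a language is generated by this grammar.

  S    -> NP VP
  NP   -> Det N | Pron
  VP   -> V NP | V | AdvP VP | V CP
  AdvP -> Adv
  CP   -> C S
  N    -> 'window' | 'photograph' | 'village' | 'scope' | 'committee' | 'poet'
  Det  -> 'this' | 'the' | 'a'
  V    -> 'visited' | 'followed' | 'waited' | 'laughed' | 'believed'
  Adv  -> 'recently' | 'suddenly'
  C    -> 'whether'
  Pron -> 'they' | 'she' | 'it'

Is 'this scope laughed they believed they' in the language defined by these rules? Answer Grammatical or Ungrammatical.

Ungrammatical

For S → NP VP, the only prefix that parses as NP is 'this scope', but the remainder 'laughed they believed they' is not a VP under these rules.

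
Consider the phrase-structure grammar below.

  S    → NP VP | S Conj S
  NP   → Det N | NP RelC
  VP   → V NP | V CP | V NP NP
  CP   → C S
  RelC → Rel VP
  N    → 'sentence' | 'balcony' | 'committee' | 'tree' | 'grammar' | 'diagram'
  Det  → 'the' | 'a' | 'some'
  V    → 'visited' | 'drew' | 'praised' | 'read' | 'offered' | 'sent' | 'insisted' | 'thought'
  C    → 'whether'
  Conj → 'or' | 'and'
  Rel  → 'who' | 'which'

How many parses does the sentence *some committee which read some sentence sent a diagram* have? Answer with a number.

1

[S [NP [NP [Det some] [N committee]] [RelC [Rel which] [VP [V read] [NP [Det some] [N sentence]]]]] [VP [V sent] [NP [Det a] [N diagram]]]]
No rule offers an alternative attachment or grouping for any span, so this is the only derivation.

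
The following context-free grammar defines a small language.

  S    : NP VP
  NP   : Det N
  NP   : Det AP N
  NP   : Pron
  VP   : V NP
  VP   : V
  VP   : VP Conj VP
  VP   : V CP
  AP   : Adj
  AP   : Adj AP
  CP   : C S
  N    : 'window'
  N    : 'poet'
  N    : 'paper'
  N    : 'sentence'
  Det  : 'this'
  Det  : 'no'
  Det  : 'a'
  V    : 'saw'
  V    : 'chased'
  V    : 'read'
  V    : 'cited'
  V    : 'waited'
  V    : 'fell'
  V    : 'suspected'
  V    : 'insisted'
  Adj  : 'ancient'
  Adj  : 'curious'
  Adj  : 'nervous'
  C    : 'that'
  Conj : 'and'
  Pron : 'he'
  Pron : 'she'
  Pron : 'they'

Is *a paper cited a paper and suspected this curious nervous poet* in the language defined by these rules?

Grammatical

S
  NP
    Det: a
    N: paper
  VP
    VP
      V: cited
      NP
        Det: a
        N: paper
    Conj: and
    VP
      V: suspected
      NP
        Det: this
        AP
          Adj: curious
          AP
            Adj: nervous
        N: poet
The bracketing above is licensed at every node by one of the given productions, with S at the root.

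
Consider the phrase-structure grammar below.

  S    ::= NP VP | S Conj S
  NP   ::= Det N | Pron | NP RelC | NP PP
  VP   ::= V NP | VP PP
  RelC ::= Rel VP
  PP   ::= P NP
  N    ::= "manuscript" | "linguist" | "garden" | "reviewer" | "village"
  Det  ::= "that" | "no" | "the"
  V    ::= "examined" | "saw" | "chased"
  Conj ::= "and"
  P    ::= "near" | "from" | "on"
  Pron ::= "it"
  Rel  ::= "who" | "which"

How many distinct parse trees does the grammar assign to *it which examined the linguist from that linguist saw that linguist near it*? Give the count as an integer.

Two of the 6 distinct bracketings:
[S [NP [NP [Pron it]] [RelC [Rel which] [VP [V examined] [NP [NP [Det the] [N linguist]] [PP [P from] [NP [Det that] [N linguist]]]]]]] [VP [V saw] [NP [NP [Det that] [N linguist]] [PP [P near] [NP [Pron it]]]]]]
[S [NP [NP [Pron it]] [RelC [Rel which] [VP [V examined] [NP [NP [Det the] [N linguist]] [PP [P from] [NP [Det that] [N linguist]]]]]]] [VP [VP [V saw] [NP [Det that] [N linguist]]] [PP [P near] [NP [Pron it]]]]]
The difference turns on whether VP → VP PP is used at the relevant span, versus an alternative expansion of VP.

6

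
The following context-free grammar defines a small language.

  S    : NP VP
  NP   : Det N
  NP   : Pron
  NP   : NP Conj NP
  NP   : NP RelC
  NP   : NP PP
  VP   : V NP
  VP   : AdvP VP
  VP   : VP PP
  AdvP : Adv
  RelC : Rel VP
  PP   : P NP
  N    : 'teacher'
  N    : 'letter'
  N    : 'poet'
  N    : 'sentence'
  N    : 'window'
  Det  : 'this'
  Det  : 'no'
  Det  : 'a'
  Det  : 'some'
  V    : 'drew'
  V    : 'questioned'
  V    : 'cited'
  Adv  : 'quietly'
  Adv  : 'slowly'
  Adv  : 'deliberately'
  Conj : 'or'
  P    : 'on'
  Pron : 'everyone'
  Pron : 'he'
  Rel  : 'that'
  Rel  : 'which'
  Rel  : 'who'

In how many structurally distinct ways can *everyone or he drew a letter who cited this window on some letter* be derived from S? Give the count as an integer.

Two of the 4 distinct bracketings:
[S [NP [NP [Pron everyone]] [Conj or] [NP [Pron he]]] [VP [V drew] [NP [NP [Det a] [N letter]] [RelC [Rel who] [VP [V cited] [NP [NP [Det this] [N window]] [PP [P on] [NP [Det some] [N letter]]]]]]]]]
[S [NP [NP [Pron everyone]] [Conj or] [NP [Pron he]]] [VP [V drew] [NP [NP [Det a] [N letter]] [RelC [Rel who] [VP [VP [V cited] [NP [Det this] [N window]]] [PP [P on] [NP [Det some] [N letter]]]]]]]]
The difference turns on whether NP → NP PP is used at the relevant span, versus an alternative expansion of NP.

4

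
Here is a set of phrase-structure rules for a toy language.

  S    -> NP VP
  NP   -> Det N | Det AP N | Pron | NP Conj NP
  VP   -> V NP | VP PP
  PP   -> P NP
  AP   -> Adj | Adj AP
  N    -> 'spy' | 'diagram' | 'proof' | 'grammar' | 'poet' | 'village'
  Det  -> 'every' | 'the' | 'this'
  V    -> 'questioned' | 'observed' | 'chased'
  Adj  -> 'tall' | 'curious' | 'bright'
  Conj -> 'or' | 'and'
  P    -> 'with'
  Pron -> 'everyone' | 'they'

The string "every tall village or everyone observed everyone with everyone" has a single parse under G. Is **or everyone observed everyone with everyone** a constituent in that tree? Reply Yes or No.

No

[S [NP [NP [Det every] [AP [Adj tall]] [N village]] [Conj or] [NP [Pron everyone]]] [VP [VP [V observed] [NP [Pron everyone]]] [PP [P with] [NP [Pron everyone]]]]]
The smallest constituent containing 'or everyone observed everyone with everyone' is the S spanning 'every tall village or everyone observed everyone with everyone'; no single node in the tree dominates exactly the given words.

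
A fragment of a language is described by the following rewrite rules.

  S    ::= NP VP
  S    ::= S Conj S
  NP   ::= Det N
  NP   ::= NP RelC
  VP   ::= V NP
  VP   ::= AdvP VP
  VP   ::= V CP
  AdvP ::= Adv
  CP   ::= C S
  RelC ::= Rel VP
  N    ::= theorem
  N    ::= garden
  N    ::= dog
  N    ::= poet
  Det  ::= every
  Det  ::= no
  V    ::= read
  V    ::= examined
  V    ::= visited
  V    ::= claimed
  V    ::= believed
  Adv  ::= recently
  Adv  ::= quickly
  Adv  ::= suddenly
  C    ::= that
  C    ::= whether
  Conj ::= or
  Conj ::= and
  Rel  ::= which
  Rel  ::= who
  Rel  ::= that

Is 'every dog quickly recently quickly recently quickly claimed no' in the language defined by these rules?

For S → NP VP, the only prefix that parses as NP is 'every dog', but the remainder 'quickly recently quickly recently quickly claimed no' is not a VP under these rules. The alternative S rule S → S Conj S likewise has no satisfying split.

Ungrammatical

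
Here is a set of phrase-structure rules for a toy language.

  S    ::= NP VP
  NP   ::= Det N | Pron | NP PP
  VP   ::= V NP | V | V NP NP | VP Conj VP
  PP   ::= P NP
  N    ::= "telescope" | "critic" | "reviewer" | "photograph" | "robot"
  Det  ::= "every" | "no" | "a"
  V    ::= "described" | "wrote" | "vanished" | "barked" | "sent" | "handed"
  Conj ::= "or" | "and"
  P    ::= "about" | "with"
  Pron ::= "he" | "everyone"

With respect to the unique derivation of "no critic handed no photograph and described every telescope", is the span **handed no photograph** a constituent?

Yes

[S [NP [Det no] [N critic]] [VP [VP [V handed] [NP [Det no] [N photograph]]] [Conj and] [VP [V described] [NP [Det every] [N telescope]]]]]
The words 'handed no photograph' are exhaustively dominated by a single VP node (built by VP → V NP), so they form a constituent.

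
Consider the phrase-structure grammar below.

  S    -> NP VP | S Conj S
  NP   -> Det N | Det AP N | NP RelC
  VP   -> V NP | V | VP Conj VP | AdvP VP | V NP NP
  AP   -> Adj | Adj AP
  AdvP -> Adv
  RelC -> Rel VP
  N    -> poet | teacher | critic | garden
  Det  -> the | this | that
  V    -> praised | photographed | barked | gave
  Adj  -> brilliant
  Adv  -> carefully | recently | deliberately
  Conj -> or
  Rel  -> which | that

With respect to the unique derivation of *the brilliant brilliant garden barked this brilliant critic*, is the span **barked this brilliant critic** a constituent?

Yes

[S [NP [Det the] [AP [Adj brilliant] [AP [Adj brilliant]]] [N garden]] [VP [V barked] [NP [Det this] [AP [Adj brilliant]] [N critic]]]]
The words 'barked this brilliant critic' are exhaustively dominated by a single VP node (built by VP → V NP), so they form a constituent.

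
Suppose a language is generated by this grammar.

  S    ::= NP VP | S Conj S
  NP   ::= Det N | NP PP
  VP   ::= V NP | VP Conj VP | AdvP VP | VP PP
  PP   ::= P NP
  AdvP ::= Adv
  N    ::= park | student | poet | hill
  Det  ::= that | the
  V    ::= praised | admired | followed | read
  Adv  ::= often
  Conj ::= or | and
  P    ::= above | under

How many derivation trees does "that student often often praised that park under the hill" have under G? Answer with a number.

Two of the 4 distinct bracketings:
[S [NP [Det that] [N student]] [VP [AdvP [Adv often]] [VP [AdvP [Adv often]] [VP [V praised] [NP [NP [Det that] [N park]] [PP [P under] [NP [Det the] [N hill]]]]]]]]
[S [NP [Det that] [N student]] [VP [AdvP [Adv often]] [VP [AdvP [Adv often]] [VP [VP [V praised] [NP [Det that] [N park]]] [PP [P under] [NP [Det the] [N hill]]]]]]]
The difference turns on whether NP → NP PP is used at the relevant span, versus an alternative expansion of NP.

4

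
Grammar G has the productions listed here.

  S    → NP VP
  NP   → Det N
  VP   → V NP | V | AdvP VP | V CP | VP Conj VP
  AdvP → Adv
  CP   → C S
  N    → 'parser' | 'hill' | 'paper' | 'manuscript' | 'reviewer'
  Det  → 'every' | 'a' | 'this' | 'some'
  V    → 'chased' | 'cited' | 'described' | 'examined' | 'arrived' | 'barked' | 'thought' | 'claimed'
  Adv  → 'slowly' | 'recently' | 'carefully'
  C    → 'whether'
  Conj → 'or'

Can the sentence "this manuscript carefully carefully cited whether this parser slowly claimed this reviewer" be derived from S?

Grammatical

[S [NP [Det this] [N manuscript]] [VP [AdvP [Adv carefully]] [VP [AdvP [Adv carefully]] [VP [V cited] [CP [C whether] [S [NP [Det this] [N parser]] [VP [AdvP [Adv slowly]] [VP [V claimed] [NP [Det this] [N reviewer]]]]]]]]]]
Each bracket corresponds to one application of a listed rule, so the string is derivable from S.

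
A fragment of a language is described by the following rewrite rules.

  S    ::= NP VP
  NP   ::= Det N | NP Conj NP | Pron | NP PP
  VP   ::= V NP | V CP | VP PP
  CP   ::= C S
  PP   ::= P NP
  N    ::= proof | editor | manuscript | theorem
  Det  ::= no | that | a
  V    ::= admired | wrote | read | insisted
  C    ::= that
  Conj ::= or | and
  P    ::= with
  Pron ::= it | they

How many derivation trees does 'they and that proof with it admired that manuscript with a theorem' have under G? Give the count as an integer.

4

Two of the 4 distinct bracketings:
[S [NP [NP [Pron they]] [Conj and] [NP [NP [Det that] [N proof]] [PP [P with] [NP [Pron it]]]]] [VP [V admired] [NP [NP [Det that] [N manuscript]] [PP [P with] [NP [Det a] [N theorem]]]]]]
[S [NP [NP [Pron they]] [Conj and] [NP [NP [Det that] [N proof]] [PP [P with] [NP [Pron it]]]]] [VP [VP [V admired] [NP [Det that] [N manuscript]]] [PP [P with] [NP [Det a] [N theorem]]]]]
The difference turns on whether VP → VP PP is used at the relevant span, versus an alternative expansion of VP.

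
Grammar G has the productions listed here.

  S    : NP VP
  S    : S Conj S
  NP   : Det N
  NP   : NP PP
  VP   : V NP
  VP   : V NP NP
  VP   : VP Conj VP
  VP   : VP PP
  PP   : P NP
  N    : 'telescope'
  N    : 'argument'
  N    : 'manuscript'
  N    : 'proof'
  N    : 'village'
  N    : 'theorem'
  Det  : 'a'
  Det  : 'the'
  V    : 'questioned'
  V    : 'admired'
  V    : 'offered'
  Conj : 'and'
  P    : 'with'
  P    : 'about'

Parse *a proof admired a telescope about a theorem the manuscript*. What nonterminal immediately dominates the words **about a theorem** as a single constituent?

[S [NP [Det a] [N proof]] [VP [V admired] [NP [NP [Det a] [N telescope]] [PP [P about] [NP [Det a] [N theorem]]]] [NP [Det the] [N manuscript]]]]
The span 'about a theorem' is the PP node built by PP → P NP.

PP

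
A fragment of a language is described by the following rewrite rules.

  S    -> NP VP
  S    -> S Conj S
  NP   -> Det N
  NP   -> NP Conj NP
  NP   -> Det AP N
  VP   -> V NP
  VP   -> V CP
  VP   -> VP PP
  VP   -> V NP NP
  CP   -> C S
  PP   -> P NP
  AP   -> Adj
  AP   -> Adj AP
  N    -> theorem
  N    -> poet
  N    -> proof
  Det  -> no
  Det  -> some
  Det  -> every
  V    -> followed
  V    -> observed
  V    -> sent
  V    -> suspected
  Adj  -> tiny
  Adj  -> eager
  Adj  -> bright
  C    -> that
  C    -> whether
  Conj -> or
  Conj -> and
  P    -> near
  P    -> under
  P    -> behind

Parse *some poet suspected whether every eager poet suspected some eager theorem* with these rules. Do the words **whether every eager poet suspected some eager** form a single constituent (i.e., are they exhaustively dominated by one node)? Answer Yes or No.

No

[S [NP [Det some] [N poet]] [VP [V suspected] [CP [C whether] [S [NP [Det every] [AP [Adj eager]] [N poet]] [VP [V suspected] [NP [Det some] [AP [Adj eager]] [N theorem]]]]]]]
The smallest constituent containing 'whether every eager poet suspected some eager' is the CP spanning 'whether every eager poet suspected some eager theorem'; no single node in the tree dominates exactly the given words.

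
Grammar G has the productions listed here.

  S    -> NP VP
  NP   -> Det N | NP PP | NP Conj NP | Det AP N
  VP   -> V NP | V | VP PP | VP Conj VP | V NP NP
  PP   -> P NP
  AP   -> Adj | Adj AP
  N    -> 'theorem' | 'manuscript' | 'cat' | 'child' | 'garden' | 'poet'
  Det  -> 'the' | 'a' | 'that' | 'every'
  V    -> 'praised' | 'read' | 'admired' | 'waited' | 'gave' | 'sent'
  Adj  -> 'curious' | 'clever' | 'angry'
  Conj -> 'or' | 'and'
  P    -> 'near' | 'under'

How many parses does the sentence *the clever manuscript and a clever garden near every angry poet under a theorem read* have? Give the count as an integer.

Two of the 5 distinct bracketings:
[S [NP [NP [NP [Det the] [AP [Adj clever]] [N manuscript]] [Conj and] [NP [Det a] [AP [Adj clever]] [N garden]]] [PP [P near] [NP [NP [Det every] [AP [Adj angry]] [N poet]] [PP [P under] [NP [Det a] [N theorem]]]]]] [VP [V read]]]
[S [NP [NP [NP [NP [Det the] [AP [Adj clever]] [N manuscript]] [Conj and] [NP [Det a] [AP [Adj clever]] [N garden]]] [PP [P near] [NP [Det every] [AP [Adj angry]] [N poet]]]] [PP [P under] [NP [Det a] [N theorem]]]] [VP [V read]]]
The trees differ in how a recursive rule is bracketed over the same span.

5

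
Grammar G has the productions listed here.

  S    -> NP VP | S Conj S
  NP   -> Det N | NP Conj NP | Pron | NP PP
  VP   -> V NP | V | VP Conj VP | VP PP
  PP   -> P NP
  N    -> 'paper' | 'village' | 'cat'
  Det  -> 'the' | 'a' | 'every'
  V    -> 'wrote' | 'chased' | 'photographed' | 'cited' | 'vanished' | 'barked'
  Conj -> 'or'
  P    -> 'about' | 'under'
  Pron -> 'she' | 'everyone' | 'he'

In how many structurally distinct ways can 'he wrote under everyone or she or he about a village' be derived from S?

Two of the 7 distinct bracketings:
[S [NP [Pron he]] [VP [VP [V wrote]] [PP [P under] [NP [NP [Pron everyone]] [Conj or] [NP [NP [Pron she]] [Conj or] [NP [NP [Pron he]] [PP [P about] [NP [Det a] [N village]]]]]]]]]
[S [NP [Pron he]] [VP [VP [V wrote]] [PP [P under] [NP [NP [Pron everyone]] [Conj or] [NP [NP [NP [Pron she]] [Conj or] [NP [Pron he]]] [PP [P about] [NP [Det a] [N village]]]]]]]]
The trees differ in how a recursive rule is bracketed over the same span.

7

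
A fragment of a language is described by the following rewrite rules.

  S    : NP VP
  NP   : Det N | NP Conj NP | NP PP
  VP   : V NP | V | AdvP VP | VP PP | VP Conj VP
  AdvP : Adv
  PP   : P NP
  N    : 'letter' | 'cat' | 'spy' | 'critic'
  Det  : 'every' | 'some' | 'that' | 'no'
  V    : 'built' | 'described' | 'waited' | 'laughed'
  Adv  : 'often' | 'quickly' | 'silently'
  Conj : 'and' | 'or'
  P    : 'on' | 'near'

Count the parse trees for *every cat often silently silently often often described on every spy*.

Two of the 6 distinct bracketings:
[S [NP [Det every] [N cat]] [VP [AdvP [Adv often]] [VP [AdvP [Adv silently]] [VP [AdvP [Adv silently]] [VP [AdvP [Adv often]] [VP [AdvP [Adv often]] [VP [VP [V described]] [PP [P on] [NP [Det every] [N spy]]]]]]]]]]
[S [NP [Det every] [N cat]] [VP [AdvP [Adv often]] [VP [AdvP [Adv silently]] [VP [AdvP [Adv silently]] [VP [AdvP [Adv often]] [VP [VP [AdvP [Adv often]] [VP [V described]]] [PP [P on] [NP [Det every] [N spy]]]]]]]]]
The trees differ in how a recursive rule is bracketed over the same span.

6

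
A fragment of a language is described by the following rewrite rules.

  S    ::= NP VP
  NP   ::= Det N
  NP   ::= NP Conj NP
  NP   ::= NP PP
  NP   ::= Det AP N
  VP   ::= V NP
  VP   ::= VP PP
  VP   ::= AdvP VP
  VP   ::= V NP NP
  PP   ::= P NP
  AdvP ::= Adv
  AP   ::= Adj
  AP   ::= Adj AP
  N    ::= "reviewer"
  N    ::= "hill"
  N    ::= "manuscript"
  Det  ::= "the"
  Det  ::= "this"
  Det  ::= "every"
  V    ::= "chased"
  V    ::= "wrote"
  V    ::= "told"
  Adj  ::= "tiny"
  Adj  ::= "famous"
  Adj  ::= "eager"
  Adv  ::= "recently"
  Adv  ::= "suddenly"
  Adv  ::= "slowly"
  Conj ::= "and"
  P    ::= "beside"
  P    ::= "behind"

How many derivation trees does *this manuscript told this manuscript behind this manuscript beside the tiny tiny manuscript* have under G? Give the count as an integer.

5

Two of the 5 distinct bracketings:
[S [NP [Det this] [N manuscript]] [VP [V told] [NP [NP [Det this] [N manuscript]] [PP [P behind] [NP [NP [Det this] [N manuscript]] [PP [P beside] [NP [Det the] [AP [Adj tiny] [AP [Adj tiny]]] [N manuscript]]]]]]]]
[S [NP [Det this] [N manuscript]] [VP [V told] [NP [NP [NP [Det this] [N manuscript]] [PP [P behind] [NP [Det this] [N manuscript]]]] [PP [P beside] [NP [Det the] [AP [Adj tiny] [AP [Adj tiny]]] [N manuscript]]]]]]
The trees differ in how a recursive rule is bracketed over the same span.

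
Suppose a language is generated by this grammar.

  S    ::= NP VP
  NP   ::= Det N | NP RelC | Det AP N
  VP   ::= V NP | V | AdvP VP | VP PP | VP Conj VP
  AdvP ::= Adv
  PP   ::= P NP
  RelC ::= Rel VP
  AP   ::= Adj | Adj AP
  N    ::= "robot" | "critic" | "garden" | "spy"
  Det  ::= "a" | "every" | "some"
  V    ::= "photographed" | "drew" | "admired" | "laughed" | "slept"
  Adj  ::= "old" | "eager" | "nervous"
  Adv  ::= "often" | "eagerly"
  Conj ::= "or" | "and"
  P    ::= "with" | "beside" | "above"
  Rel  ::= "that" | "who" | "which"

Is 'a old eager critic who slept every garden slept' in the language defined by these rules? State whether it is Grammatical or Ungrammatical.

Grammatical

S
  NP
    NP
      Det: a
      AP
        Adj: old
        AP
          Adj: eager
      N: critic
    RelC
      Rel: who
      VP
        V: slept
        NP
          Det: every
          N: garden
  VP
    V: slept
Every word is introduced by a lexical rule and the phrasal rules combine the resulting categories into a single S.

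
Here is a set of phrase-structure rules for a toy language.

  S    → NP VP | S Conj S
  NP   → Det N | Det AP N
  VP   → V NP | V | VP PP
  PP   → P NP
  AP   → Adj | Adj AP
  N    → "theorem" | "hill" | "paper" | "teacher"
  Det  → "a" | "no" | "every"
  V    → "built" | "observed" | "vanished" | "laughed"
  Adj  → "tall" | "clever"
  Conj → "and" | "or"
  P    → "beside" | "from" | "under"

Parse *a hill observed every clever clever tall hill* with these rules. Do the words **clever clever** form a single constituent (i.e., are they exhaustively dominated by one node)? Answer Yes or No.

No

[S [NP [Det a] [N hill]] [VP [V observed] [NP [Det every] [AP [Adj clever] [AP [Adj clever] [AP [Adj tall]]]] [N hill]]]]
The smallest constituent containing 'clever clever' is the AP spanning 'clever clever tall'; no single node in the tree dominates exactly the given words.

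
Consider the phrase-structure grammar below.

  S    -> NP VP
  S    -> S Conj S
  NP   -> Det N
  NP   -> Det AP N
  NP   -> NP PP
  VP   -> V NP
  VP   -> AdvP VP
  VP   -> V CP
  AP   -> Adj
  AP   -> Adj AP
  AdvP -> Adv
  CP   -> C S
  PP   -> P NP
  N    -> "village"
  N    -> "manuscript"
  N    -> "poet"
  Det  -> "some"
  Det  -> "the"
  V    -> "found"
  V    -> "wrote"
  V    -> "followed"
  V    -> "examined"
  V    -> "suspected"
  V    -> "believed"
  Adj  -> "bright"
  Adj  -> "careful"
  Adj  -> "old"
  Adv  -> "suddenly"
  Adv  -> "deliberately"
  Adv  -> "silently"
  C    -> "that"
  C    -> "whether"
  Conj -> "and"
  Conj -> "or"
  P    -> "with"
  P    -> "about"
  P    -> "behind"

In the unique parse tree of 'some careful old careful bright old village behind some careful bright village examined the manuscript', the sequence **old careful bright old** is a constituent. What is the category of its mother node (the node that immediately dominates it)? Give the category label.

[S [NP [NP [Det some] [AP [Adj careful] [AP [Adj old] [AP [Adj careful] [AP [Adj bright] [AP [Adj old]]]]]] [N village]] [PP [P behind] [NP [Det some] [AP [Adj careful] [AP [Adj bright]]] [N village]]]] [VP [V examined] [NP [Det the] [N manuscript]]]]
The span 'old careful bright old' is the AP node built by AP → Adj AP.
Its mother is the AP built by AP → Adj AP.

AP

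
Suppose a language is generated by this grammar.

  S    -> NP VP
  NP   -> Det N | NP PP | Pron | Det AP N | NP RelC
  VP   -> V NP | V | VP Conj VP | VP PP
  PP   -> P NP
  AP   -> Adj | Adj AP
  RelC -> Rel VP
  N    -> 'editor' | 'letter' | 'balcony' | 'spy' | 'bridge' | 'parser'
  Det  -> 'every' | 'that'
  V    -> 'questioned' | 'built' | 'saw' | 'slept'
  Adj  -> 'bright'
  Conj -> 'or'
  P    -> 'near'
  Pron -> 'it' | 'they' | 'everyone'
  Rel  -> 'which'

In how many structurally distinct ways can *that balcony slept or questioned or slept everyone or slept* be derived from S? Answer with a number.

5

Two of the 5 distinct bracketings:
[S [NP [Det that] [N balcony]] [VP [VP [V slept]] [Conj or] [VP [VP [V questioned]] [Conj or] [VP [VP [V slept] [NP [Pron everyone]]] [Conj or] [VP [V slept]]]]]]
[S [NP [Det that] [N balcony]] [VP [VP [V slept]] [Conj or] [VP [VP [VP [V questioned]] [Conj or] [VP [V slept] [NP [Pron everyone]]]] [Conj or] [VP [V slept]]]]]
The trees differ in how a recursive rule is bracketed over the same span.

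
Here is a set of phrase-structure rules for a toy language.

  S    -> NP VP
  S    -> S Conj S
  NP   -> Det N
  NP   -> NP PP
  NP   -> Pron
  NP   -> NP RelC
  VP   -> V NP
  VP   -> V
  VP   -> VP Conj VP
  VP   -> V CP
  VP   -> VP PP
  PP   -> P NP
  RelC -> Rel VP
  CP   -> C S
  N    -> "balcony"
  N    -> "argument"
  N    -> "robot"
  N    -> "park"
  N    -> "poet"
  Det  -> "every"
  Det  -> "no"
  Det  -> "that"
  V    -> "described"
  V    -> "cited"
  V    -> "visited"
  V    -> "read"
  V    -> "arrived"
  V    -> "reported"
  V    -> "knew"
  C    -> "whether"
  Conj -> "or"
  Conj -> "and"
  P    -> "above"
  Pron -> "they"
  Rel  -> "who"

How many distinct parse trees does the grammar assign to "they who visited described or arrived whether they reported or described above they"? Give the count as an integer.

Two of the 9 distinct bracketings:
[S [NP [NP [Pron they]] [RelC [Rel who] [VP [V visited]]]] [VP [VP [V described]] [Conj or] [VP [VP [V arrived] [CP [C whether] [S [NP [Pron they]] [VP [V reported]]]]] [Conj or] [VP [VP [V described]] [PP [P above] [NP [Pron they]]]]]]]
[S [NP [NP [Pron they]] [RelC [Rel who] [VP [V visited]]]] [VP [VP [V described]] [Conj or] [VP [V arrived] [CP [C whether] [S [NP [Pron they]] [VP [VP [V reported]] [Conj or] [VP [VP [V described]] [PP [P above] [NP [Pron they]]]]]]]]]]
The trees differ in how a recursive rule is bracketed over the same span.

9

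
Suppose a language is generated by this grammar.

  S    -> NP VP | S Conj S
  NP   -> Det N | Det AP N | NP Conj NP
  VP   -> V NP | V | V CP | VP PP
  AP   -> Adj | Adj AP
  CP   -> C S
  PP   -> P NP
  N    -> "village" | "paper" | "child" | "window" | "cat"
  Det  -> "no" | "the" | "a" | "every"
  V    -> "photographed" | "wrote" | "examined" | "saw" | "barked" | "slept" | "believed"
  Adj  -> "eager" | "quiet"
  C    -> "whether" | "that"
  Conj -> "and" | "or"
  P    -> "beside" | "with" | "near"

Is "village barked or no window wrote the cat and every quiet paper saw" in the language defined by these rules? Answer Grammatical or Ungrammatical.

For S → NP VP, no prefix of the string parses as an NP. The alternative S rule S → S Conj S likewise has no satisfying split.

Ungrammatical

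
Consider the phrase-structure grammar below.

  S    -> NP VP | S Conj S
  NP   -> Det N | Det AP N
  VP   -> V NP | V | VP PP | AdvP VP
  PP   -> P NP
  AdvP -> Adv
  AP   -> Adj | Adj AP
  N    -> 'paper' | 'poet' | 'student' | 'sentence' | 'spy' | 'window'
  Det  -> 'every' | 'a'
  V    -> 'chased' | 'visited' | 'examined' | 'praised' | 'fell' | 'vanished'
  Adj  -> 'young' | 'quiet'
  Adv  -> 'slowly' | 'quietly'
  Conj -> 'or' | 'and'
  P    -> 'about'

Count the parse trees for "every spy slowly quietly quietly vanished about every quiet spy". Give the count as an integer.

4

Two of the 4 distinct bracketings:
[S [NP [Det every] [N spy]] [VP [VP [AdvP [Adv slowly]] [VP [AdvP [Adv quietly]] [VP [AdvP [Adv quietly]] [VP [V vanished]]]]] [PP [P about] [NP [Det every] [AP [Adj quiet]] [N spy]]]]]
[S [NP [Det every] [N spy]] [VP [AdvP [Adv slowly]] [VP [VP [AdvP [Adv quietly]] [VP [AdvP [Adv quietly]] [VP [V vanished]]]] [PP [P about] [NP [Det every] [AP [Adj quiet]] [N spy]]]]]]
The trees differ in how a recursive rule is bracketed over the same span.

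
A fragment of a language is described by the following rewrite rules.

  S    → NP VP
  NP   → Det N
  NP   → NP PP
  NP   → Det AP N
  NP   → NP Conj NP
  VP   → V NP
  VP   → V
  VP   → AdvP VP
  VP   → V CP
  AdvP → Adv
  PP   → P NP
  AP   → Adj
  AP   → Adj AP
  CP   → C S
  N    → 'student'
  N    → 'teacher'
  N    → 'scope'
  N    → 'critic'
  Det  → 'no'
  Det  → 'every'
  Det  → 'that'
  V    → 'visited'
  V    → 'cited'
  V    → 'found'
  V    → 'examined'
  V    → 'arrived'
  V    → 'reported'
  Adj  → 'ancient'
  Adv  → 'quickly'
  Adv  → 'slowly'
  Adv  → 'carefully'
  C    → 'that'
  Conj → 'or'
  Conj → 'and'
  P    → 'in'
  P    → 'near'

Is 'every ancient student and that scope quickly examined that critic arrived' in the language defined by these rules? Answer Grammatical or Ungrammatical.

Ungrammatical

For S → NP VP, every NP-prefix leaves a non-VP remainder: after 'every ancient student' the remainder is not a VP; after 'every ancient student and that scope' the remainder is not a VP.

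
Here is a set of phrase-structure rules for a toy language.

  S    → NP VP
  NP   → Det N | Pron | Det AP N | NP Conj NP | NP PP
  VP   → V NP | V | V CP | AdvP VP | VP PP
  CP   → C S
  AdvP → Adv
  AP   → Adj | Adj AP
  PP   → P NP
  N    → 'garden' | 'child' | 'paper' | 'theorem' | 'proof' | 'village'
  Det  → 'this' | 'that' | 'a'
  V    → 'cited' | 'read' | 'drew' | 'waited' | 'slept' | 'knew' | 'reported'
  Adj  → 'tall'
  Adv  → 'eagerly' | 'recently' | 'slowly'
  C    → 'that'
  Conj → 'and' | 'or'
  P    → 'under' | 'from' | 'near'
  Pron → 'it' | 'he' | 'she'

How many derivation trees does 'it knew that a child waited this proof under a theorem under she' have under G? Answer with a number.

9

Two of the 9 distinct bracketings:
[S [NP [Pron it]] [VP [V knew] [CP [C that] [S [NP [Det a] [N child]] [VP [V waited] [NP [NP [Det this] [N proof]] [PP [P under] [NP [NP [Det a] [N theorem]] [PP [P under] [NP [Pron she]]]]]]]]]]]
[S [NP [Pron it]] [VP [V knew] [CP [C that] [S [NP [Det a] [N child]] [VP [V waited] [NP [NP [NP [Det this] [N proof]] [PP [P under] [NP [Det a] [N theorem]]]] [PP [P under] [NP [Pron she]]]]]]]]]
The trees differ in how a recursive rule is bracketed over the same span.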